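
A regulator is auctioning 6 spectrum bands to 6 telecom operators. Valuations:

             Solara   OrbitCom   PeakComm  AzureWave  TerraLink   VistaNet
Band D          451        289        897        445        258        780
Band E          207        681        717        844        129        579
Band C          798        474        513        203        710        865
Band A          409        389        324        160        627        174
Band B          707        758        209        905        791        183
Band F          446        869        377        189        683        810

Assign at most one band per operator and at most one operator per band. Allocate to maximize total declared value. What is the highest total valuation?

Optimal: Solara→Band B ($707M), OrbitCom→Band F ($869M), PeakComm→Band D ($897M), AzureWave→Band E ($844M), TerraLink→Band A ($627M), VistaNet→Band C ($865M) — total 707+869+897+844+627+865 = $4809M.
Row-greedy (each operator in turn takes its best remaining band) gives $4675M, worse by 134.
No other one-to-one assignment exceeds $4809M.

Maximum total: $4809M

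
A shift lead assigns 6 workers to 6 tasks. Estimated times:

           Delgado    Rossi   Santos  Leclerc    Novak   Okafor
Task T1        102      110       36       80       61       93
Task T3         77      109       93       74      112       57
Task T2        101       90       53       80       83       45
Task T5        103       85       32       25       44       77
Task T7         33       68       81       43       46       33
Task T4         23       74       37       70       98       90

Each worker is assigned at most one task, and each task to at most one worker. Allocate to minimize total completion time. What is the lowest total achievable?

Min total: 277 min

Optimal: Delgado→Task T4 (23 min), Rossi→Task T2 (90 min), Santos→Task T1 (36 min), Leclerc→Task T5 (25 min), Novak→Task T7 (46 min), Okafor→Task T3 (57 min) — total 23+90+36+25+46+57 = 277 min.
Min-entry greedy (repeatedly take the single cheapest remaining cell) gives 309 min, worse by 32.
Checked against all permutations: 277 min is optimal.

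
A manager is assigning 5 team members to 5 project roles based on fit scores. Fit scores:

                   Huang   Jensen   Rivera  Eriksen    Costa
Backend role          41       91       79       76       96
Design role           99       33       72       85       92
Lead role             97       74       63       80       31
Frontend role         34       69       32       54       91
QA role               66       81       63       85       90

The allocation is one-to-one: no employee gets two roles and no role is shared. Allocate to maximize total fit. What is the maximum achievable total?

Maximum total: 436 pts

Treat this as an assignment problem: match each employee to one role.
Optimal: Huang→Lead role (97 pts), Jensen→Backend role (91 pts), Rivera→Design role (72 pts), Eriksen→QA role (85 pts), Costa→Frontend role (91 pts) — total 97+91+72+85+91 = 436 pts.
Next-best assignment: Huang→Lead role, Jensen→QA role, Rivera→Backend role, Eriksen→Design role, Costa→Frontend role = 433 pts.
Swapping Costa↔Rivera (Costa→Design role 92 pts, Rivera→Frontend role 32 pts) loses 39.
Checked against all permutations: 436 pts is optimal.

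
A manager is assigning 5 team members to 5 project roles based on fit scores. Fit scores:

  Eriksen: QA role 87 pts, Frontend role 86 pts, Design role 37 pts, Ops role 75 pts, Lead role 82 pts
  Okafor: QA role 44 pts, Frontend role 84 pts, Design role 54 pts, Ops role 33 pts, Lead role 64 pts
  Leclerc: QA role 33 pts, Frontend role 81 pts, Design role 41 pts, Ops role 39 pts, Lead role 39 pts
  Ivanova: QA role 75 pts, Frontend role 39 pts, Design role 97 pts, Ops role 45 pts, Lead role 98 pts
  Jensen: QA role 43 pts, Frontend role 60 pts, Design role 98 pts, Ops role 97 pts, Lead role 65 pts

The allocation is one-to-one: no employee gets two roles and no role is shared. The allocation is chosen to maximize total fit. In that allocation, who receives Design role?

Optimal: Eriksen→QA role (87 pts), Okafor→Lead role (64 pts), Leclerc→Frontend role (81 pts), Ivanova→Design role (97 pts), Jensen→Ops role (97 pts) — total 87+64+81+97+97 = 426 pts.
Swapping Ivanova↔Eriksen (Ivanova→QA role 75 pts, Eriksen→Design role 37 pts) loses 72.
No other one-to-one assignment exceeds 426 pts.
Ivanova's own top role is Lead role (98 pts), but forcing Ivanova→Lead role and reassigning the rest optimally gives only 417 pts — worse by 9.

Ivanova receives Design role.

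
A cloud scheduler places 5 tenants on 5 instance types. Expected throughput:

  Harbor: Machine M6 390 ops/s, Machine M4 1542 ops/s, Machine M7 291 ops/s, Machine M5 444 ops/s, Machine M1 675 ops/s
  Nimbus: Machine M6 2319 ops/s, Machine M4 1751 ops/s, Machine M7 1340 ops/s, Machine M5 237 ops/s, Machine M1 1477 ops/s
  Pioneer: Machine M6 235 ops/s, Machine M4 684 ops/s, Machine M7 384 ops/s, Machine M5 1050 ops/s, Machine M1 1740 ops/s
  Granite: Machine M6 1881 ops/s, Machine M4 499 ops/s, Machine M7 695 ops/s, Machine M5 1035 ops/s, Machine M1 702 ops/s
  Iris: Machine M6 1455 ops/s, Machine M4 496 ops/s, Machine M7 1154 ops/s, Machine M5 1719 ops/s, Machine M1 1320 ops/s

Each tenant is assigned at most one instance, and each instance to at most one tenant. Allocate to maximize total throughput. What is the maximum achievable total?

Optimal: Harbor→Machine M4 (1542 ops/s), Nimbus→Machine M7 (1340 ops/s), Pioneer→Machine M1 (1740 ops/s), Granite→Machine M6 (1881 ops/s), Iris→Machine M5 (1719 ops/s) — total 1542+1340+1740+1881+1719 = 8222 ops/s.
Row-greedy (each tenant in turn takes its best remaining instance) gives 7790 ops/s, worse by 432.

Maximum total: 8222 ops/s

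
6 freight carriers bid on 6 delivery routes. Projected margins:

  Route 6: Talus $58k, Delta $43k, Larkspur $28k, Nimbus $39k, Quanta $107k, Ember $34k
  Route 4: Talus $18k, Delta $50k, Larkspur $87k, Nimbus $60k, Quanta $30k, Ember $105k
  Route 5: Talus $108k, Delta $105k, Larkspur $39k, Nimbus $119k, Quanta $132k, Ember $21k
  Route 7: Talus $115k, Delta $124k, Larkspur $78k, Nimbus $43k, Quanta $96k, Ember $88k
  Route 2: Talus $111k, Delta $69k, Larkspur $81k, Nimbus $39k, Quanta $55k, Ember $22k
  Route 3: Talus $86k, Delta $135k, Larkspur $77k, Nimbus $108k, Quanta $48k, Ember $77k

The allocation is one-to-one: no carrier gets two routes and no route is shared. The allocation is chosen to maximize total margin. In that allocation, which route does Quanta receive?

This is a one-to-one assignment (maximum-weight bipartite matching).
Optimal: Talus→Route 7 ($115k), Delta→Route 3 ($135k), Larkspur→Route 2 ($81k), Nimbus→Route 5 ($119k), Quanta→Route 6 ($107k), Ember→Route 4 ($105k) — total 115+135+81+119+107+105 = $662k.
Quanta's own top route is Route 5 ($132k), but forcing Quanta→Route 5 and reassigning the rest optimally gives only $608k — worse by 54.

Quanta receives Route 6.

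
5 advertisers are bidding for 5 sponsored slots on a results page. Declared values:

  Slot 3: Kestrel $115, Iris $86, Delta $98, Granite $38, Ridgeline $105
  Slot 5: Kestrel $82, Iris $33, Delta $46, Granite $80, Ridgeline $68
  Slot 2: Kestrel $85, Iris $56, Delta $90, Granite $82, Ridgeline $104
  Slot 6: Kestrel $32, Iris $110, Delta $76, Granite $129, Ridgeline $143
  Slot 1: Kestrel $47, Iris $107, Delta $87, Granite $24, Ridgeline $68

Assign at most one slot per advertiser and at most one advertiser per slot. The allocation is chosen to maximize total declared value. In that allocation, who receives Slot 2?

Optimal: Kestrel→Slot 3 ($115), Iris→Slot 1 ($107), Delta→Slot 2 ($90), Granite→Slot 5 ($80), Ridgeline→Slot 6 ($143) — total 115+107+90+80+143 = $535.
Row-greedy (each advertiser in turn takes its best remaining slot) gives $463, worse by 72.
Swapping Iris↔Kestrel (Iris→Slot 3 $86, Kestrel→Slot 1 $47) loses 89.
Checked against all permutations: $535 is optimal.
Delta's own top slot is Slot 3 ($98), but forcing Delta→Slot 3 and reassigning the rest optimally gives only $520 — worse by 15.

Delta receives Slot 2.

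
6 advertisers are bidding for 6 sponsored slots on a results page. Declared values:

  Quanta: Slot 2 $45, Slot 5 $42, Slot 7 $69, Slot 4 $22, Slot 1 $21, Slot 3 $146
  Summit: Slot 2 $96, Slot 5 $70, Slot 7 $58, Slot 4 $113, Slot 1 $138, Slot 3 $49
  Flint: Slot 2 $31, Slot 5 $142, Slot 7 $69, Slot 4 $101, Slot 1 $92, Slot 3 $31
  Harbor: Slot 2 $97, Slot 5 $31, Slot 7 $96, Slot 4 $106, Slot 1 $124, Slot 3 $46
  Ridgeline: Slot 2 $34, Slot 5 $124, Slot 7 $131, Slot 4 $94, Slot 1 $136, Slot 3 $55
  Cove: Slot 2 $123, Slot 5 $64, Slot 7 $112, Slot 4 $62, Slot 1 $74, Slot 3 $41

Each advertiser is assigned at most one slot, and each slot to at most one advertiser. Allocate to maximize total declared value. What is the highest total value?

Optimal: Quanta→Slot 3 ($146), Summit→Slot 1 ($138), Flint→Slot 5 ($142), Harbor→Slot 4 ($106), Ridgeline→Slot 7 ($131), Cove→Slot 2 ($123) — total 146+138+142+106+131+123 = $786.
Column-greedy (each slot in turn goes to its best remaining advertiser) gives $779, worse by 7.

Max total: $786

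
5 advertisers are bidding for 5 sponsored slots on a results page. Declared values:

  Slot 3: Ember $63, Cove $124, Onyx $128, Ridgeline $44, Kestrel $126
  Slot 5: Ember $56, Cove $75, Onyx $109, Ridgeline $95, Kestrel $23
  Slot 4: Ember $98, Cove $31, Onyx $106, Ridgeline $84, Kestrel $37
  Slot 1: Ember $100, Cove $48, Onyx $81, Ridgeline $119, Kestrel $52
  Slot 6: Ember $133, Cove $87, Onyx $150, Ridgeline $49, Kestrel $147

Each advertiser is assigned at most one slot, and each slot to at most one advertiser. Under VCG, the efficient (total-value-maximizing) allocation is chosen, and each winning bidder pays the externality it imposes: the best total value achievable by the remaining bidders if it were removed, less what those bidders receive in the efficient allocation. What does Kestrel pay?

Efficient allocation: Ember→Slot 4 ($98), Cove→Slot 3 ($124), Onyx→Slot 5 ($109), Ridgeline→Slot 1 ($119), Kestrel→Slot 6 ($147); total welfare W = $597.
Kestrel receives Slot 6 at value $147, so the others get W − 147 = $450.
Without Kestrel: best allocation of the remaining 4 bidders over all 5 slots is Ember→Slot 4 ($98), Cove→Slot 3 ($124), Onyx→Slot 6 ($150), Ridgeline→Slot 1 ($119), total $491.
VCG payment = (others' best without Kestrel) − (others' welfare with Kestrel) = 491 − 450 = $41.

Kestrel pays $41.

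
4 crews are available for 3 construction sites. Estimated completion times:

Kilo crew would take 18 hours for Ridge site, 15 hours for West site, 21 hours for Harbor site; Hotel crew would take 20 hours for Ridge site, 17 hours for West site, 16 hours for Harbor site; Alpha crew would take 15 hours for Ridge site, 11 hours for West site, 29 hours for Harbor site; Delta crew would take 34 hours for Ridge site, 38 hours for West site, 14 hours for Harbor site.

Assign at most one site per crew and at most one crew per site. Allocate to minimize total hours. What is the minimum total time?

Treat this as an assignment problem: match each crew to one site.
Optimal: Kilo crew→Ridge site (18 hours), Alpha crew→West site (11 hours), Delta crew→Harbor site (14 hours) — total 18+11+14 = 43 hours.
Row-greedy (each crew in turn takes its cheapest remaining site) gives 46 hours, worse by 3.
Next-best assignment: Alpha crew→Ridge site, Kilo crew→West site, Delta crew→Harbor site = 44 hours.
No other one-to-one assignment undercuts 43 hours.

Minimum total: 43 hours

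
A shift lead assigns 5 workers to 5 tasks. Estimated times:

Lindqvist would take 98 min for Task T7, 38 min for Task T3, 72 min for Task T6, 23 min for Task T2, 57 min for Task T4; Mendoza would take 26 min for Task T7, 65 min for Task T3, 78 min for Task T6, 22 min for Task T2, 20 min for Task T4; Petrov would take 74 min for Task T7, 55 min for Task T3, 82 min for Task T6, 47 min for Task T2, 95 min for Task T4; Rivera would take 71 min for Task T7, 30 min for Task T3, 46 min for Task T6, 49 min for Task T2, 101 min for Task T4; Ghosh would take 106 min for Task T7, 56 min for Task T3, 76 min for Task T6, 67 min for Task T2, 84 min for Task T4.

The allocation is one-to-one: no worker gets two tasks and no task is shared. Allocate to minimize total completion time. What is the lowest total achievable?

Optimal: Lindqvist→Task T2 (23 min), Mendoza→Task T4 (20 min), Petrov→Task T7 (74 min), Rivera→Task T6 (46 min), Ghosh→Task T3 (56 min) — total 23+20+74+46+56 = 219 min.
Min-entry greedy (repeatedly take the single cheapest remaining cell) gives 223 min, worse by 4.
Next-best assignment: Lindqvist→Task T2, Mendoza→Task T4, Petrov→Task T7, Rivera→Task T3, Ghosh→Task T6 = 223 min.

Minimum total: 219 min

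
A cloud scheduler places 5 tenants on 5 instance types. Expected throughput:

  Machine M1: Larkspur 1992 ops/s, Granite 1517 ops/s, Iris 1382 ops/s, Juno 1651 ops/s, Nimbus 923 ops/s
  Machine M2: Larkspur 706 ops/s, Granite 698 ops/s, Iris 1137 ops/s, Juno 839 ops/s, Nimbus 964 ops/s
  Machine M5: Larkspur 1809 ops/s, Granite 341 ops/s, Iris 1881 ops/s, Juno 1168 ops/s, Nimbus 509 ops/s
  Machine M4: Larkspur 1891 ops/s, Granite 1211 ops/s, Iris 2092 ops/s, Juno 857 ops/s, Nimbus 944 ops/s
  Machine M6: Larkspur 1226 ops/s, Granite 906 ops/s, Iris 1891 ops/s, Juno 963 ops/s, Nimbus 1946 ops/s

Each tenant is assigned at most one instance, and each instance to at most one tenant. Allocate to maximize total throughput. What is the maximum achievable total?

Max total: 8203 ops/s

This is the linear assignment problem.
Optimal: Larkspur→Machine M5 (1809 ops/s), Granite→Machine M1 (1517 ops/s), Iris→Machine M4 (2092 ops/s), Juno→Machine M2 (839 ops/s), Nimbus→Machine M6 (1946 ops/s) — total 1809+1517+2092+839+1946 = 8203 ops/s.
Next-best assignment: Larkspur→Machine M5, Granite→Machine M2, Iris→Machine M4, Juno→Machine M1, Nimbus→Machine M6 = 8196 ops/s.
Swapping Iris↔Juno (Iris→Machine M2 1137 ops/s, Juno→Machine M4 857 ops/s) loses 937.
Every other assignment is strictly worse.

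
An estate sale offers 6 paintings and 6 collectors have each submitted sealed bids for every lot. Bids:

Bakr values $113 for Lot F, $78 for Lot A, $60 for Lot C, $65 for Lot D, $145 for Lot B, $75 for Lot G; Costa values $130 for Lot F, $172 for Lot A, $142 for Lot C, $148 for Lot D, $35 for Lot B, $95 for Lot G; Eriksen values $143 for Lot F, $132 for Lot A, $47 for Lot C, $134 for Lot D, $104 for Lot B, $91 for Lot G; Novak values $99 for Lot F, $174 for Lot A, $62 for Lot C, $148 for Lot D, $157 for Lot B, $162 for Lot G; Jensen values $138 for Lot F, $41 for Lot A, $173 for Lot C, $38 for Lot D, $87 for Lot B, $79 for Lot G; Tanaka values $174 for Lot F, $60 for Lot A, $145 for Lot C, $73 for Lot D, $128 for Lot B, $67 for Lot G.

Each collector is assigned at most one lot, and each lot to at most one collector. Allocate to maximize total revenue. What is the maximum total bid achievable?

Optimal: Bakr→Lot B ($145), Costa→Lot A ($172), Eriksen→Lot D ($134), Novak→Lot G ($162), Jensen→Lot C ($173), Tanaka→Lot F ($174) — total 145+172+134+162+173+174 = $960.
Row-greedy (each collector in turn takes its best remaining lot) gives $868, worse by 92.

Maximum total: $960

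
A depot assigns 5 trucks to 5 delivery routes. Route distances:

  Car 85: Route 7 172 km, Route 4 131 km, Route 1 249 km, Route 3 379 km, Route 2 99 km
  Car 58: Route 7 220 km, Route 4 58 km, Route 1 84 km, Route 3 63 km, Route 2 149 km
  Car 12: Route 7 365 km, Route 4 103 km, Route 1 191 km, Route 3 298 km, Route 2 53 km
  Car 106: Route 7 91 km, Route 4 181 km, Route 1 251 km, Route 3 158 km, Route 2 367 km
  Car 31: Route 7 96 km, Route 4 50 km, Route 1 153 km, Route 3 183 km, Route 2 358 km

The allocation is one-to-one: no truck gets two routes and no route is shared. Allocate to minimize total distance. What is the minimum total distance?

Min total: 491 km

Optimal: Car 85→Route 4 (131 km), Car 58→Route 3 (63 km), Car 12→Route 2 (53 km), Car 106→Route 7 (91 km), Car 31→Route 1 (153 km) — total 131+63+53+91+153 = 491 km.
Min-entry greedy (repeatedly take the single cheapest remaining cell) gives 506 km, worse by 15.
Next-best assignment: Car 85→Route 2, Car 58→Route 3, Car 12→Route 1, Car 106→Route 7, Car 31→Route 4 = 494 km.
Swapping Car 85↔Car 12 (Car 85→Route 2 99 km, Car 12→Route 4 103 km) adds 18.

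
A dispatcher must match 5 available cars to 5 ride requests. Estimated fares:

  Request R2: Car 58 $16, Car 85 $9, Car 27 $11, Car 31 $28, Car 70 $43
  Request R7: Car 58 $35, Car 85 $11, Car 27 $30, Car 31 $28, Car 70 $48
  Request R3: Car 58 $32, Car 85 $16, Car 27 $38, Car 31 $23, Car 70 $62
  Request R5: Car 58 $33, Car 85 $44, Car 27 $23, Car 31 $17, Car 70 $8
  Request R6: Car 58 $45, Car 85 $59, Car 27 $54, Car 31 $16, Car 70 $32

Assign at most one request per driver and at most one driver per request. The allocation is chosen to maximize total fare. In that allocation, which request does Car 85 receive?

Optimal: Car 58→Request R7 ($35), Car 85→Request R5 ($44), Car 27→Request R6 ($54), Car 31→Request R2 ($28), Car 70→Request R3 ($62) — total 35+44+54+28+62 = $223.
Column-greedy (each request in turn goes to its best remaining driver) gives $176, worse by 47.
No other one-to-one assignment exceeds $223.
Car 85's own top request is Request R6 ($59), but forcing Car 85→Request R6 and reassigning the rest optimally gives only $212 — worse by 11.

Car 85 receives Request R5.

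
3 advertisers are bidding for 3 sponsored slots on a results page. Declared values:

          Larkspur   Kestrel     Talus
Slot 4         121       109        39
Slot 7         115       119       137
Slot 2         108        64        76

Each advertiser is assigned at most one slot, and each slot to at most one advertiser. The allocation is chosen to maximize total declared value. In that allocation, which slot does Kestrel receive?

Optimal: Larkspur→Slot 2 ($108), Kestrel→Slot 4 ($109), Talus→Slot 7 ($137) — total 108+109+137 = $354.
Max-entry greedy (repeatedly take the single best remaining cell) gives $322, worse by 32.
Next-best assignment: Larkspur→Slot 4, Kestrel→Slot 2, Talus→Slot 7 = $322.
Kestrel's own top slot is Slot 7 ($119), but forcing Kestrel→Slot 7 and reassigning the rest optimally gives only $316 — worse by 38.

Kestrel receives Slot 4.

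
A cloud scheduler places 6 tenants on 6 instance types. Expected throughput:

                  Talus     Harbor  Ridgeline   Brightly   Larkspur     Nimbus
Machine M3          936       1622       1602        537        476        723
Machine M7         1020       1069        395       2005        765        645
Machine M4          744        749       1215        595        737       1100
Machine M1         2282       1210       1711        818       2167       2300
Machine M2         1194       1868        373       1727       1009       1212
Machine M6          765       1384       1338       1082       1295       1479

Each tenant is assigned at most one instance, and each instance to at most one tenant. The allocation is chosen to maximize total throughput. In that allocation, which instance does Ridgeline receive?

Optimal: Talus→Machine M1 (2282 ops/s), Harbor→Machine M2 (1868 ops/s), Ridgeline→Machine M3 (1602 ops/s), Brightly→Machine M7 (2005 ops/s), Larkspur→Machine M6 (1295 ops/s), Nimbus→Machine M4 (1100 ops/s) — total 2282+1868+1602+2005+1295+1100 = 10152 ops/s.
Max-entry greedy (repeatedly take the single best remaining cell) gives 9814 ops/s, worse by 338.
Next-best assignment: Talus→Machine M1, Harbor→Machine M2, Ridgeline→Machine M3, Brightly→Machine M7, Larkspur→Machine M4, Nimbus→Machine M6 = 9973 ops/s.
Checked against all permutations: 10152 ops/s is optimal.
Ridgeline's own top instance is Machine M1 (1711 ops/s), but forcing Ridgeline→Machine M1 and reassigning the rest optimally gives only 8927 ops/s — worse by 1225.

Ridgeline receives Machine M3.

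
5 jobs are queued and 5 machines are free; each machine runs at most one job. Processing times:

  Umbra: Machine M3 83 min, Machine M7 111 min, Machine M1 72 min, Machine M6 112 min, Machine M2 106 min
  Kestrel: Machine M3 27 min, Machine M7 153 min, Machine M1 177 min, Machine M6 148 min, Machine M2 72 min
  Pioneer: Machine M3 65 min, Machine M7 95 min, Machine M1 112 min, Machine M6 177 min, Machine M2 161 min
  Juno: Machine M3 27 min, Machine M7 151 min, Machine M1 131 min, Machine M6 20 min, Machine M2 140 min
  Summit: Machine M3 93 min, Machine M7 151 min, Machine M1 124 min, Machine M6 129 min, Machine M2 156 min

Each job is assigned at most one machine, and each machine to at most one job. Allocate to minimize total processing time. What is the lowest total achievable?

Min total: 352 min

Optimal: Umbra→Machine M1 (72 min), Kestrel→Machine M2 (72 min), Pioneer→Machine M7 (95 min), Juno→Machine M6 (20 min), Summit→Machine M3 (93 min) — total 72+72+95+20+93 = 352 min.
Min-entry greedy (repeatedly take the single cheapest remaining cell) gives 370 min, worse by 18.
Swapping Summit↔Juno (Summit→Machine M6 129 min, Juno→Machine M3 27 min) adds 43.
Every other assignment is strictly worse.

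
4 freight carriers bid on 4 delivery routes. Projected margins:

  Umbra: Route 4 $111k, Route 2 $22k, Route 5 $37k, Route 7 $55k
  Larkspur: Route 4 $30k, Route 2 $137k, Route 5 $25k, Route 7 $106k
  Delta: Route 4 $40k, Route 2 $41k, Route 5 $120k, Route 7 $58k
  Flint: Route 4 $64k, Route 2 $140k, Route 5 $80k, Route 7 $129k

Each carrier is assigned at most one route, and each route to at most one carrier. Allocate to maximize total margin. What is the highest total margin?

Optimal: Umbra→Route 4 ($111k), Larkspur→Route 2 ($137k), Delta→Route 5 ($120k), Flint→Route 7 ($129k) — total 111+137+120+129 = $497k.
Column-greedy (each route in turn goes to its best remaining carrier) gives $477k, worse by 20.
Next-best assignment: Umbra→Route 4, Larkspur→Route 7, Delta→Route 5, Flint→Route 2 = $477k.
No other one-to-one assignment exceeds $497k.

Maximum total: $497k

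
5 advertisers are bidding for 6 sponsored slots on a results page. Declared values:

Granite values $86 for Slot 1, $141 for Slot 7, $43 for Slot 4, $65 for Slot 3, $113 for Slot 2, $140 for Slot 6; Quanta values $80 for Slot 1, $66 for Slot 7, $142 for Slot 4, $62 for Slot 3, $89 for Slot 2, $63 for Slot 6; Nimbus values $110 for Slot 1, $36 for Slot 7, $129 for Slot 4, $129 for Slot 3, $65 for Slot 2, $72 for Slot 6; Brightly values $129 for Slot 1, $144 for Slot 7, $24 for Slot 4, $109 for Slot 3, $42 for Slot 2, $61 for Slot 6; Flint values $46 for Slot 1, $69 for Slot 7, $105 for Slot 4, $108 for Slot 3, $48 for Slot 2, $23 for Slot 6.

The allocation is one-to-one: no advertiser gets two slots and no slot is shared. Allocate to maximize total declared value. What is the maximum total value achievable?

Maximum total: $644

Optimal: Granite→Slot 6 ($140), Quanta→Slot 4 ($142), Nimbus→Slot 1 ($110), Brightly→Slot 7 ($144), Flint→Slot 3 ($108) — total 140+142+110+144+108 = $644.
Row-greedy (each advertiser in turn takes its best remaining slot) gives $589, worse by 55.
Next-best assignment: Granite→Slot 2, Quanta→Slot 4, Nimbus→Slot 1, Brightly→Slot 7, Flint→Slot 3 = $617.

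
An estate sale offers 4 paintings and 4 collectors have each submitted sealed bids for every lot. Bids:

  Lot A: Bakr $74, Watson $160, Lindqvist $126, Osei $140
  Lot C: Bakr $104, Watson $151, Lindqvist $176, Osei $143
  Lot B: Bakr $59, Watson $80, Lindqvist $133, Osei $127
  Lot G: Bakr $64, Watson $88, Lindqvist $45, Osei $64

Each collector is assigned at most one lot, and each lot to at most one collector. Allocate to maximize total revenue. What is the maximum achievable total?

Optimal: Bakr→Lot G ($64), Watson→Lot A ($160), Lindqvist→Lot C ($176), Osei→Lot B ($127) — total 64+160+176+127 = $527.
Row-greedy (each collector in turn takes its best remaining lot) gives $461, worse by 66.

Maximum total: $527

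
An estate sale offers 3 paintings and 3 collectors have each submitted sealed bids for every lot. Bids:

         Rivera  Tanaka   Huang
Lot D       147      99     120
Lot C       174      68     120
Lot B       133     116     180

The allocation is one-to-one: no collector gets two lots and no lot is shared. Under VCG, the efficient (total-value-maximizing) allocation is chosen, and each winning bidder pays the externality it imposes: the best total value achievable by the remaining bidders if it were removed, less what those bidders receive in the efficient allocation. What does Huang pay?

Huang pays $17.

Efficient allocation: Rivera→Lot C ($174), Tanaka→Lot D ($99), Huang→Lot B ($180); total welfare W = $453.
Huang receives Lot B at value $180, so the others get W − 180 = $273.
Without Huang: best allocation of the remaining 2 bidders over all 3 lots is Rivera→Lot C ($174), Tanaka→Lot B ($116), total $290.
VCG payment = (others' best without Huang) − (others' welfare with Huang) = 290 − 273 = $17.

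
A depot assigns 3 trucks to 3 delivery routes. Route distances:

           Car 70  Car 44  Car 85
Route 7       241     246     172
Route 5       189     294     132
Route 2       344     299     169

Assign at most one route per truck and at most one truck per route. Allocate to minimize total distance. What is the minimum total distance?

Optimal: Car 70→Route 5 (189 km), Car 44→Route 7 (246 km), Car 85→Route 2 (169 km) — total 189+246+169 = 604 km.
Min-entry greedy (repeatedly take the single cheapest remaining cell) gives 672 km, worse by 68.
Checked against all permutations: 604 km is optimal.

Minimum total: 604 km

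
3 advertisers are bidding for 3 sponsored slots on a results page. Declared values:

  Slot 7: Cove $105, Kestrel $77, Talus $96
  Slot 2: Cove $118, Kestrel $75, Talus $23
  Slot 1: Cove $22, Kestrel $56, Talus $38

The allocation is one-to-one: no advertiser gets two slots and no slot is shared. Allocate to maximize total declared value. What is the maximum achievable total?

Maximum total: $270

Optimal: Cove→Slot 2 ($118), Kestrel→Slot 1 ($56), Talus→Slot 7 ($96) — total 118+56+96 = $270.
Column-greedy (each slot in turn goes to its best remaining advertiser) gives $218, worse by 52.
Swapping Kestrel↔Cove (Kestrel→Slot 2 $75, Cove→Slot 1 $22) loses 77.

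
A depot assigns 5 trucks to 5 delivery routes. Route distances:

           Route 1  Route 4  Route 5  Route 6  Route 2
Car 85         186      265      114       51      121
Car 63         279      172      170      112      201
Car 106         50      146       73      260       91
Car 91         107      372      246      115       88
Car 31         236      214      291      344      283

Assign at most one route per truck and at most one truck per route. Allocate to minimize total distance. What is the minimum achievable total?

Min total: 573 km

Optimal: Car 85→Route 6 (51 km), Car 63→Route 5 (170 km), Car 106→Route 1 (50 km), Car 91→Route 2 (88 km), Car 31→Route 4 (214 km) — total 51+170+50+88+214 = 573 km.
Column-greedy (each route in turn goes to its cheapest remaining truck) gives 734 km, worse by 161.
Next-best assignment: Car 85→Route 5, Car 63→Route 6, Car 106→Route 1, Car 91→Route 2, Car 31→Route 4 = 578 km.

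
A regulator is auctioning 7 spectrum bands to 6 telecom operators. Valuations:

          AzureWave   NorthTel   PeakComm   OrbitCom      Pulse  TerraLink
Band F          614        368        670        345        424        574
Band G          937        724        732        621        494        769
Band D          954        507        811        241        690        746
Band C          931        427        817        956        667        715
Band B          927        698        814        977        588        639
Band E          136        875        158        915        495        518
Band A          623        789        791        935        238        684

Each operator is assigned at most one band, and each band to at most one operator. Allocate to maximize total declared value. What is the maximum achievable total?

Optimal: AzureWave→Band D ($954M), NorthTel→Band E ($875M), PeakComm→Band A ($791M), OrbitCom→Band B ($977M), Pulse→Band C ($667M), TerraLink→Band G ($769M) — total 954+875+791+977+667+769 = $5033M.
Row-greedy (each operator in turn takes its best remaining band) gives $4801M, worse by 232.

Maximum total: $5033M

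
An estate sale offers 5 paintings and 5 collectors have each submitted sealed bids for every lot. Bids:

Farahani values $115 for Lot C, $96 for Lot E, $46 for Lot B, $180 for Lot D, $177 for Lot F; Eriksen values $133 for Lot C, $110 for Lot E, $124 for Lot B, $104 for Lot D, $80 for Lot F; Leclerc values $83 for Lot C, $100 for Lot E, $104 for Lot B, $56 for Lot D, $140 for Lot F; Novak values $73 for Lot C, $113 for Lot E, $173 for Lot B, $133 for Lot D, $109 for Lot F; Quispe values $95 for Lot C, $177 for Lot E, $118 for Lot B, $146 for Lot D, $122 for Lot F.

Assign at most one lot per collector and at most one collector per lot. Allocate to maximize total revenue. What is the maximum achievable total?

Optimal: Farahani→Lot D ($180), Eriksen→Lot C ($133), Leclerc→Lot F ($140), Novak→Lot B ($173), Quispe→Lot E ($177) — total 180+133+140+173+177 = $803.
Next-best assignment: Farahani→Lot F, Eriksen→Lot C, Leclerc→Lot E, Novak→Lot B, Quispe→Lot D = $729.
Swapping Farahani↔Novak (Farahani→Lot B $46, Novak→Lot D $133) loses 174.

Maximum total: $803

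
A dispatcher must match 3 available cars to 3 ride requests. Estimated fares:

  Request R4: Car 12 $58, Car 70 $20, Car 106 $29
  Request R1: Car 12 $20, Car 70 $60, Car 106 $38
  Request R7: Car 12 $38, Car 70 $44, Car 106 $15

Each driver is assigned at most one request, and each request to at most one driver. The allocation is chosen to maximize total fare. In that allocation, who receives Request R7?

This is a one-to-one assignment (maximum-weight bipartite matching).
Optimal: Car 12→Request R4 ($58), Car 70→Request R7 ($44), Car 106→Request R1 ($38) — total 58+44+38 = $140.
Every other assignment is strictly worse.
Car 70's own top request is Request R1 ($60), but forcing Car 70→Request R1 and reassigning the rest optimally gives only $133 — worse by 7.

Car 70 receives Request R7.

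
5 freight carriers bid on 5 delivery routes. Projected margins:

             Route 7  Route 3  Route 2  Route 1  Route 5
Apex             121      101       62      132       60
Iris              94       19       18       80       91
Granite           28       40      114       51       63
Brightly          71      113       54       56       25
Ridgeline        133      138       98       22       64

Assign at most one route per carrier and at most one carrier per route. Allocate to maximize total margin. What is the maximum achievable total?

Optimal: Apex→Route 1 ($132k), Iris→Route 5 ($91k), Granite→Route 2 ($114k), Brightly→Route 3 ($113k), Ridgeline→Route 7 ($133k) — total 132+91+114+113+133 = $583k.
Row-greedy (each carrier in turn takes its best remaining route) gives $517k, worse by 66.

Maximum total: $583k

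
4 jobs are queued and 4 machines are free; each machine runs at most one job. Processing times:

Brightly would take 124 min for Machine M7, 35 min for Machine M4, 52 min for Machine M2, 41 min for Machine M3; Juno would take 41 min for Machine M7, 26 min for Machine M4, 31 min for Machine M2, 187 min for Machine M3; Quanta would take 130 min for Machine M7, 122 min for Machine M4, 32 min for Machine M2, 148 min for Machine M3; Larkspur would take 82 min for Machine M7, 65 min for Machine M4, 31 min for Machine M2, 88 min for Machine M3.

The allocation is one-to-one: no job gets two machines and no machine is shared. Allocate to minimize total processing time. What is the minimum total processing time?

Optimal: Brightly→Machine M3 (41 min), Juno→Machine M7 (41 min), Quanta→Machine M2 (32 min), Larkspur→Machine M4 (65 min) — total 41+41+32+65 = 179 min.
Min-entry greedy (repeatedly take the single cheapest remaining cell) gives 228 min, worse by 49.
Next-best assignment: Brightly→Machine M3, Juno→Machine M4, Quanta→Machine M2, Larkspur→Machine M7 = 181 min.
Swapping Quanta↔Larkspur (Quanta→Machine M4 122 min, Larkspur→Machine M2 31 min) adds 56.

Minimum total: 179 min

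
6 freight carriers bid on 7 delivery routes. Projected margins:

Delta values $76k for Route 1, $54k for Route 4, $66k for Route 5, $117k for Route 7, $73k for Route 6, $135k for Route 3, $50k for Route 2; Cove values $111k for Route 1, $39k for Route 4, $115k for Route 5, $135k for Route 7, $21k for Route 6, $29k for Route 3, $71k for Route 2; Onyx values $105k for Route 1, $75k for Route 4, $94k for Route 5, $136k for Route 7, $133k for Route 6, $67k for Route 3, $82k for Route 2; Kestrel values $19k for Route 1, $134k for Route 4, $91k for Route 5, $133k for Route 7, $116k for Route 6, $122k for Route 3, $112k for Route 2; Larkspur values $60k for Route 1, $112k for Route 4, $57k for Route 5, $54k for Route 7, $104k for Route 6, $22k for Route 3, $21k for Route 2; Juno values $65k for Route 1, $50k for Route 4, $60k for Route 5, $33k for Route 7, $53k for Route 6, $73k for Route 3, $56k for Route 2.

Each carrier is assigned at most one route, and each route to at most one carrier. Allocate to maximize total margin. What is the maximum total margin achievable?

Max total: $693k

Optimal: Delta→Route 3 ($135k), Cove→Route 5 ($115k), Onyx→Route 6 ($133k), Kestrel→Route 7 ($133k), Larkspur→Route 4 ($112k), Juno→Route 1 ($65k) — total 135+115+133+133+112+65 = $693k.
Row-greedy (each carrier in turn takes its best remaining route) gives $657k, worse by 36.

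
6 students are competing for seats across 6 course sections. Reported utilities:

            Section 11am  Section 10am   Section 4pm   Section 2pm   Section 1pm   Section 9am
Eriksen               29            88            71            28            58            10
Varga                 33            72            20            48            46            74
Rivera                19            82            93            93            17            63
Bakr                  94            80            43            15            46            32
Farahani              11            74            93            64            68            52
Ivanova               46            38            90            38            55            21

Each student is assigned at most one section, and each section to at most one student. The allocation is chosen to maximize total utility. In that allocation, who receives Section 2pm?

Optimal: Eriksen→Section 10am (88 points), Varga→Section 9am (74 points), Rivera→Section 2pm (93 points), Bakr→Section 11am (94 points), Farahani→Section 1pm (68 points), Ivanova→Section 4pm (90 points) — total 88+74+93+94+68+90 = 507 points.
Swapping Farahani↔Bakr (Farahani→Section 11am 11 points, Bakr→Section 1pm 46 points) loses 105.
Rivera's own top section is Section 4pm (93 points), but forcing Rivera→Section 4pm and reassigning the rest optimally gives only 468 points — worse by 39.

Rivera receives Section 2pm.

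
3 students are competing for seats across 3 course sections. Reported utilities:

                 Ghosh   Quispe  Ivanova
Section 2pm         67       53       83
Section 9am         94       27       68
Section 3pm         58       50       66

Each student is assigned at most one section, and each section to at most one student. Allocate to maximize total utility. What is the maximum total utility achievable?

Max total: 227 points

Optimal: Ghosh→Section 9am (94 points), Quispe→Section 3pm (50 points), Ivanova→Section 2pm (83 points) — total 94+50+83 = 227 points.
Row-greedy (each student in turn takes its best remaining section) gives 213 points, worse by 14.
Every other assignment is strictly worse.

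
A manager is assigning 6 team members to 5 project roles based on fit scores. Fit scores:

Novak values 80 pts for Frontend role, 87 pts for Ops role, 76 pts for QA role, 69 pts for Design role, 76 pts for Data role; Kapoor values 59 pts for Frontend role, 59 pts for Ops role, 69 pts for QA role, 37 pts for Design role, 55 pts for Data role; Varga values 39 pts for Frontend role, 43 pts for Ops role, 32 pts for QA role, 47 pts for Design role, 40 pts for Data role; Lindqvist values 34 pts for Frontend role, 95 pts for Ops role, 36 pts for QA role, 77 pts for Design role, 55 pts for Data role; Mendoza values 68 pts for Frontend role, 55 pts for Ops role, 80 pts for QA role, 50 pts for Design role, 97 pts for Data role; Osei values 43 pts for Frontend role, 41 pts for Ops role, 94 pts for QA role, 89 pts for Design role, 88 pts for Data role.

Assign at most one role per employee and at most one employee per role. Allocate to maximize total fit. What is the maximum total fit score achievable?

Maximum total: 430 pts

This is the linear assignment problem.
Optimal: Novak→Frontend role (80 pts), Lindqvist→Ops role (95 pts), Kapoor→QA role (69 pts), Osei→Design role (89 pts), Mendoza→Data role (97 pts) — total 80+95+69+89+97 = 430 pts.
Column-greedy (each role in turn goes to its best remaining employee) gives 374 pts, worse by 56.
Next-best assignment: Kapoor→Frontend role, Lindqvist→Ops role, Novak→QA role, Osei→Design role, Mendoza→Data role = 416 pts.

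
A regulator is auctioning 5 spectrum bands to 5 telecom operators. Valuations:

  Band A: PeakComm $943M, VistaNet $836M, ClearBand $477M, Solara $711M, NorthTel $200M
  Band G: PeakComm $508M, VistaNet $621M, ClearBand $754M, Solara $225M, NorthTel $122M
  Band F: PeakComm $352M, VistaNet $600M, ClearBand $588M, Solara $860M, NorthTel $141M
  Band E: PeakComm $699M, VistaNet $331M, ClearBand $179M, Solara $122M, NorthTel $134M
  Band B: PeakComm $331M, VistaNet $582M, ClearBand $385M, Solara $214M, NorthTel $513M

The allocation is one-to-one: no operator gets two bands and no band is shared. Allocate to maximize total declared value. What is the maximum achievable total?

Maximum total: $3662M

Optimal: PeakComm→Band E ($699M), VistaNet→Band A ($836M), ClearBand→Band G ($754M), Solara→Band F ($860M), NorthTel→Band B ($513M) — total 699+836+754+860+513 = $3662M.
Column-greedy (each band in turn goes to its best remaining operator) gives $3401M, worse by 261.
Swapping ClearBand↔Solara (ClearBand→Band F $588M, Solara→Band G $225M) loses 801.
Checked against all permutations: $3662M is optimal.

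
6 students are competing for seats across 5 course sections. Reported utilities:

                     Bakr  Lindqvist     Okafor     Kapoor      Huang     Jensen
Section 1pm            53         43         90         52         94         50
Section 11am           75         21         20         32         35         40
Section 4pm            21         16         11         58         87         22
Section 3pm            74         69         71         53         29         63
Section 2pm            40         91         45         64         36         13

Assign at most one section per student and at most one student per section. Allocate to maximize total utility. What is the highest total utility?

Maximum total: 406 points

Treat this as an assignment problem: match each student to one section.
Optimal: Okafor→Section 1pm (90 points), Bakr→Section 11am (75 points), Huang→Section 4pm (87 points), Jensen→Section 3pm (63 points), Lindqvist→Section 2pm (91 points) — total 90+75+87+63+91 = 406 points.
Row-greedy (each student in turn takes its best remaining section) gives 343 points, worse by 63.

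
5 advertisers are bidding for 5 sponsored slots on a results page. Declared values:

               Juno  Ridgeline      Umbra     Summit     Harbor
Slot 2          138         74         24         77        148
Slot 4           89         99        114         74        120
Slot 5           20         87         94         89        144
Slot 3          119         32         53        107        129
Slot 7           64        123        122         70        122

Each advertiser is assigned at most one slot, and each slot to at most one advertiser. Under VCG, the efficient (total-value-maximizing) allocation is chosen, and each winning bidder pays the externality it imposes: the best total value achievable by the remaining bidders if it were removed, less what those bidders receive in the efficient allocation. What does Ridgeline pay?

Ridgeline pays $8.

Efficient allocation: Juno→Slot 2 ($138), Ridgeline→Slot 7 ($123), Umbra→Slot 4 ($114), Summit→Slot 3 ($107), Harbor→Slot 5 ($144); total welfare W = $626.
Ridgeline receives Slot 7 at value $123, so the others get W − 123 = $503.
Without Ridgeline: best allocation of the remaining 4 bidders over all 5 slots is Juno→Slot 2 ($138), Umbra→Slot 7 ($122), Summit→Slot 3 ($107), Harbor→Slot 5 ($144), total $511.
VCG payment = (others' best without Ridgeline) − (others' welfare with Ridgeline) = 511 − 503 = $8.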